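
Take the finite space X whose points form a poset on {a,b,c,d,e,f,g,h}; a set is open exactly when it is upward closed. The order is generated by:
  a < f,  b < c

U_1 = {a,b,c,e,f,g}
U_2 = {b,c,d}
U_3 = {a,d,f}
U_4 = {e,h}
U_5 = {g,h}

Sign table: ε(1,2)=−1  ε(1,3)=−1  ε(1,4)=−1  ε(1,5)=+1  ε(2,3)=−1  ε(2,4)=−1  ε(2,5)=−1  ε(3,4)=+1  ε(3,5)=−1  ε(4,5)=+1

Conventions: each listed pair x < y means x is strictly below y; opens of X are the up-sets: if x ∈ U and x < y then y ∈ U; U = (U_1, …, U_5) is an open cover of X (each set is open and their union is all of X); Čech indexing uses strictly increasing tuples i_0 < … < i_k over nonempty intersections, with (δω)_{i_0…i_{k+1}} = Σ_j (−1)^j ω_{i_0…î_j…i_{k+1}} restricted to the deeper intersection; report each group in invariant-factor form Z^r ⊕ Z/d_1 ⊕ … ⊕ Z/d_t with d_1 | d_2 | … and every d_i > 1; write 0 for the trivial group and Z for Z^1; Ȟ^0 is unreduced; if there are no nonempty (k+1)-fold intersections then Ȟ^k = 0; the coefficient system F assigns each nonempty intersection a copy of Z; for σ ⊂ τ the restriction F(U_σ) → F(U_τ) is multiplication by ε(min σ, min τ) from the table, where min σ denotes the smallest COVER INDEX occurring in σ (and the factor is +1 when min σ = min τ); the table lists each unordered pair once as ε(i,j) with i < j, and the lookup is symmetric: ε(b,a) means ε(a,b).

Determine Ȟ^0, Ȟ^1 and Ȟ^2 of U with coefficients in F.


Ȟ^0 = 0; Ȟ^1 = Z ⊕ Z/2; Ȟ^2 = 0

cover nerve:
  U12={b,c} U13={a,f} U14={e} U15={g} U23={d} U45={h}
C dims 5,6; δ0: rk 5, SNF 1^4·2
Ȟ^0: (5−5)−0=0 ⇒ 0
Ȟ^1: (6−0)−5=1 plus torsion [2] ⇒ Z ⊕ Z/2
Ȟ^2: (0−0)−0=0 ⇒ 0


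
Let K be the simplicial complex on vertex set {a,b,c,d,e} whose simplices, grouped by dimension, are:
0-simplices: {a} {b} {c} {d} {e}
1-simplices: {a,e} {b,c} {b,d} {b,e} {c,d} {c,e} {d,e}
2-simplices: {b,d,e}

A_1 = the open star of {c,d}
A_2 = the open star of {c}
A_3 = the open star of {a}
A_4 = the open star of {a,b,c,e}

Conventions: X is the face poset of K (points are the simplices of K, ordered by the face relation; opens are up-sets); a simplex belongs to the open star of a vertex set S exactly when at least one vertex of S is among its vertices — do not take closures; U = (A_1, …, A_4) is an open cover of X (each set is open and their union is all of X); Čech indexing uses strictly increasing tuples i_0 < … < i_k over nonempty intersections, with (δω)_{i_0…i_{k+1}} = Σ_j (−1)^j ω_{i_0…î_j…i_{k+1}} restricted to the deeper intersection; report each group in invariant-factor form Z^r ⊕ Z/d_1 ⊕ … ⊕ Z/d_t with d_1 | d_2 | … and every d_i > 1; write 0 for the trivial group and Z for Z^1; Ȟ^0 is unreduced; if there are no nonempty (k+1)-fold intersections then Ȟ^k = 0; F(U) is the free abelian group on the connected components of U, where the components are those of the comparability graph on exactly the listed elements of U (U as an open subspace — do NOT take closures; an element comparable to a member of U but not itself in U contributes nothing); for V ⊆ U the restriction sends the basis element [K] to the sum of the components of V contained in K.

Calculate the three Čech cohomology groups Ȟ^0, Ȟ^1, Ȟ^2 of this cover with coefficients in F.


nerve of the cover:
  A1={{c},{d},{b,c},{b,d},{c,d},{c,e},{d,e},{b,d,e}} A2={{c},{b,c},{c,d},{c,e}} A3={{a},{a,e}} A4={{a},{b},{c},{e},{a,e},{b,c},{b,d},{b,e},{c,d},{c,e},{d,e},{b,d,e}}
  A12={{c},{b,c},{c,d},{c,e}} A14={{c},{b,c},{b,d},{c,d},{c,e},{d,e},{b,d,e}} A24={{c},{b,c},{c,d},{c,e}} A34={{a},{a,e}}
  A124={{c},{b,c},{c,d},{c,e}}
components per intersection:
  A1: {{c},{d},{b,c},{b,d},{c,d},{c,e},{d,e},{b,d,e}}
  A2: {{c},{b,c},{c,d},{c,e}}
  A3: {{a},{a,e}}
  A4: {{a},{b},{c},{e},{a,e},{b,c},{b,d},{b,e},{c,d},{c,e},{d,e},{b,d,e}}
  A12: {{c},{b,c},{c,d},{c,e}}
  A14: {{c},{b,c},{c,d},{c,e}} {{b,d},{d,e},{b,d,e}}
  A24: {{c},{b,c},{c,d},{c,e}}
  A34: {{a},{a,e}}
  A124: {{c},{b,c},{c,d},{c,e}}
C dims 4,5,1; δ0: rk 3, SNF 1^3; δ1: rk 1, SNF 1^1
Ȟ^0 = (4 − 3) − 0 = 1, so Ȟ^0 ≅ Z
Ȟ^1 = (5 − 1) − 3 = 1, so Ȟ^1 ≅ Z
Ȟ^2 = (1 − 0) − 1 = 0, so Ȟ^2 ≅ 0

Ȟ^0(U;F) ≅ Z; Ȟ^1(U;F) ≅ Z; Ȟ^2(U;F) ≅ 0


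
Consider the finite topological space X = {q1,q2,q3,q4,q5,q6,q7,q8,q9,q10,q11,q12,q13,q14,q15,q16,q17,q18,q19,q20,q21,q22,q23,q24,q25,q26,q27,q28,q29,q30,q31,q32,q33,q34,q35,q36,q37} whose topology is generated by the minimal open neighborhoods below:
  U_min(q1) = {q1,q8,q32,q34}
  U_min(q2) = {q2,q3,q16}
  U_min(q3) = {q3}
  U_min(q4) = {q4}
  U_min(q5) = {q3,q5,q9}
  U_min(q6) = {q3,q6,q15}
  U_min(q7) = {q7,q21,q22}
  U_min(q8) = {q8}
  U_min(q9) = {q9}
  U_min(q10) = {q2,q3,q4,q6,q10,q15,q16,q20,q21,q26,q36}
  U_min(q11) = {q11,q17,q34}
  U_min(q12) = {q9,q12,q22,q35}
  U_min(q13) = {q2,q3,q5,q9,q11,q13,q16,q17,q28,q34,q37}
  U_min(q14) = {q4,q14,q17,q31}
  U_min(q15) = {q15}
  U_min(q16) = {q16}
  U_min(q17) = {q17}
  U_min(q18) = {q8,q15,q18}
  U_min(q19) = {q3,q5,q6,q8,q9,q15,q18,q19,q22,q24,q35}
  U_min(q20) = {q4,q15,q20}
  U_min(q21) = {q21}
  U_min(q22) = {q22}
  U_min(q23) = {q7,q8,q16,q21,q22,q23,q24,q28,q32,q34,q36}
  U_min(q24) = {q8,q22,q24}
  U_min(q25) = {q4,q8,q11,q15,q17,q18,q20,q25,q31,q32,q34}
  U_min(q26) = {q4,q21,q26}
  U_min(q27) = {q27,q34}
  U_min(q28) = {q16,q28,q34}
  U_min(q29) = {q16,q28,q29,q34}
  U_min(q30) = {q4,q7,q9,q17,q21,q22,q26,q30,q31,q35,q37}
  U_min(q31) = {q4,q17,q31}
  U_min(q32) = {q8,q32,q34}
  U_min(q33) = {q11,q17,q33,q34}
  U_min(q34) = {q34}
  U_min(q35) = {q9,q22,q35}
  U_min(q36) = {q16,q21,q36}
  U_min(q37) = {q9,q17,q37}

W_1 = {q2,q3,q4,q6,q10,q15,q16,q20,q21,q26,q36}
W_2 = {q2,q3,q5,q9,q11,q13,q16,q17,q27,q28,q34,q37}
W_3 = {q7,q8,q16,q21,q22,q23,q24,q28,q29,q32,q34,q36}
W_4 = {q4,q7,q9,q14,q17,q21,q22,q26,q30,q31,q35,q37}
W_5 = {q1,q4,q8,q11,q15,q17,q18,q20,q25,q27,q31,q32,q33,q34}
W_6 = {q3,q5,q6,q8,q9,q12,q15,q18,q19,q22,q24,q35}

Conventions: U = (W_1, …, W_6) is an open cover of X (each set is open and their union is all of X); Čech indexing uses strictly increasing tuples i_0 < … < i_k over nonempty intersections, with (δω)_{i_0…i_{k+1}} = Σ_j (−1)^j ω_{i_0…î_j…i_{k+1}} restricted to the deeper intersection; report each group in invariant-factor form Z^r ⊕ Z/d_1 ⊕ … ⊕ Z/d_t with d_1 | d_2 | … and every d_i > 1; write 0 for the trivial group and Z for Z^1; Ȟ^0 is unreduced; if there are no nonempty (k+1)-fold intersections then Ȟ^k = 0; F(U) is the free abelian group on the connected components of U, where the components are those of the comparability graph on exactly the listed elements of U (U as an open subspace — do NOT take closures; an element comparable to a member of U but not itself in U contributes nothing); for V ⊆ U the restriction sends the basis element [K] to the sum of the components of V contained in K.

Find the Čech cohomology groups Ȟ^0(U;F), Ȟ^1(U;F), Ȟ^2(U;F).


nerve simplices:
  W12={q2,q3,q16} W13={q16,q21,q36} W14={q4,q21,q26} W15={q4,q15,q20} W16={q3,q6,q15} W23={q16,q28,q34} W24={q9,q17,q37} W25={q11,q17,q27,q34} W26={q3,q5,q9} W34={q7,q21,q22} W35={q8,q32,q34} W36={q8,q22,q24} W45={q4,q17,q31} W46={q9,q22,q35} W56={q8,q15,q18}
  W123={q16} W126={q3} W134={q21} W145={q4} W156={q15} W235={q34} W245={q17} W246={q9} W346={q22} W356={q8}
components per intersection:
  W1: {q2,q3,q4,q6,q10,q15,q16,q20,q21,q26,q36}
  W2: {q2,q3,q5,q9,q11,q13,q16,q17,q27,q28,q34,q37}
  W3: {q7,q8,q16,q21,q22,q23,q24,q28,q29,q32,q34,q36}
  W4: {q4,q7,q9,q14,q17,q21,q22,q26,q30,q31,q35,q37}
  W5: {q1,q4,q8,q11,q15,q17,q18,q20,q25,q27,q31,q32,q33,q34}
  W6: {q3,q5,q6,q8,q9,q12,q15,q18,q19,q22,q24,q35}
  W12: {q2,q3,q16}
  W13: {q16,q21,q36}
  W14: {q4,q21,q26}
  W15: {q4,q15,q20}
  W16: {q3,q6,q15}
  W23: {q16,q28,q34}
  W24: {q9,q17,q37}
  W25: {q11,q17,q27,q34}
  W26: {q3,q5,q9}
  W34: {q7,q21,q22}
  W35: {q8,q32,q34}
  W36: {q8,q22,q24}
  W45: {q4,q17,q31}
  W46: {q9,q22,q35}
  W56: {q8,q15,q18}
  W123: {q16}
  W126: {q3}
  W134: {q21}
  W145: {q4}
  W156: {q15}
  W235: {q34}
  W245: {q17}
  W246: {q9}
  W346: {q22}
  W356: {q8}
C dims 6,15,10; δ0: rk 5, SNF 1^5; δ1: rk 10, SNF 1^9·2
degree 0: 6−5−0 = 1 → Ȟ^0 ≅ Z
degree 1: 15−10−5 = 0 → Ȟ^1 ≅ 0
degree 2: 10−0−10 = 0 plus torsion [2] → Ȟ^2 ≅ Z/2

Ȟ^0(U;F) ≅ Z; Ȟ^1(U;F) ≅ 0; Ȟ^2(U;F) ≅ Z/2


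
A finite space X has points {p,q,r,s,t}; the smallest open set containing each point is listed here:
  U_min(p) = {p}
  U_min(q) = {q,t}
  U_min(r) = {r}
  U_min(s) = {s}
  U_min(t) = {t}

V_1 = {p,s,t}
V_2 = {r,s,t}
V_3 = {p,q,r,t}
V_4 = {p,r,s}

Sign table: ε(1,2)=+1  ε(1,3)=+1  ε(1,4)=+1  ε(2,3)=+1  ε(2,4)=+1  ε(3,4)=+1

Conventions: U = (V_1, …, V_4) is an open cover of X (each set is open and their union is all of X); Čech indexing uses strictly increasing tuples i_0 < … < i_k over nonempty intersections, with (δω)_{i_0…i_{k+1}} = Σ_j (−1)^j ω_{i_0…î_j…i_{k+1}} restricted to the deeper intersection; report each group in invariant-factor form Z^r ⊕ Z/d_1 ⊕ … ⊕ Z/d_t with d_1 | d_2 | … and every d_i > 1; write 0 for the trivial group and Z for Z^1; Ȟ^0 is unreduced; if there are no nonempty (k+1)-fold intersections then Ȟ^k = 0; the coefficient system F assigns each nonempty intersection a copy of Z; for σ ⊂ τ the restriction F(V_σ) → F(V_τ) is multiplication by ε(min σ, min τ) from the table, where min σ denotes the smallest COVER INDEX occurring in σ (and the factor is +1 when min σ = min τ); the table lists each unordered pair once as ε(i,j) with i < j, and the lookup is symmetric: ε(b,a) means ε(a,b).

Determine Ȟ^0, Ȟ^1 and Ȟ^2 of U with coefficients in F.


Ȟ^0 ≅ Z; Ȟ^1 ≅ 0; Ȟ^2 ≅ Z

intersection data:
  V12={s,t} V13={p,t} V14={p,s} V23={r,t} V24={r,s} V34={p,r}
  V123={t} V124={s} V134={p} V234={r}
C dims 4,6,4; δ0: rk 3, SNF 1^3; δ1: rk 3, SNF 1^3
Ȟ^0 = (4 − 3) − 0 = 1, so Ȟ^0 ≅ Z
Ȟ^1 = (6 − 3) − 3 = 0, so Ȟ^1 ≅ 0
Ȟ^2 = (4 − 0) − 3 = 1, so Ȟ^2 ≅ Z


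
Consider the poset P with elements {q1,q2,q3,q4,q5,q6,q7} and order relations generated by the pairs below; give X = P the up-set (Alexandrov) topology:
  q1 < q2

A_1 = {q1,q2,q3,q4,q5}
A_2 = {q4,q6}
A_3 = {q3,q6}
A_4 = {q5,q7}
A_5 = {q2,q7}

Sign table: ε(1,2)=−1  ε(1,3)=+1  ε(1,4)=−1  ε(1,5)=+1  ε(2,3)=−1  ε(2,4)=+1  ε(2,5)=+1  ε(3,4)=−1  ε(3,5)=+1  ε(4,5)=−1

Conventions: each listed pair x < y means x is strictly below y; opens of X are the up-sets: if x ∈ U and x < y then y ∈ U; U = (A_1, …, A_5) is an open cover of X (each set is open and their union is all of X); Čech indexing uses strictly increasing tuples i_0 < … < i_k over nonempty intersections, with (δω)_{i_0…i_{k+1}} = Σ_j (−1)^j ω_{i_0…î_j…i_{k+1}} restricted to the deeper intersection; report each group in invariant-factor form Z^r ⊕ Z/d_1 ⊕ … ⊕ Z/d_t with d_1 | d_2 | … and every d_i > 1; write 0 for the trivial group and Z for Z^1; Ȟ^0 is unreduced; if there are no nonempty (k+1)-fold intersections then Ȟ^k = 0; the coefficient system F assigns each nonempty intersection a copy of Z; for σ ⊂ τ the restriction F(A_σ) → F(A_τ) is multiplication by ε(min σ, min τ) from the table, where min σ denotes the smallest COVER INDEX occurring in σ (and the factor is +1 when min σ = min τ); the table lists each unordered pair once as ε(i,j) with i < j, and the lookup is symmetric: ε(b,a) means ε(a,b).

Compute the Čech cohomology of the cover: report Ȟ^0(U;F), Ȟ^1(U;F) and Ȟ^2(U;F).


nonempty intersections:
  A12={q4} A13={q3} A14={q5} A15={q2} A23={q6} A45={q7}
C dims 5,6; δ0: rk 4, SNF 1^4
Ȟ^0: (5−4)−0=1 ⇒ Z
Ȟ^1: (6−0)−4=2 ⇒ Z^2
Ȟ^2: (0−0)−0=0 ⇒ 0

Ȟ^0 ≅ Z,  Ȟ^1 ≅ Z^2,  Ȟ^2 ≅ 0


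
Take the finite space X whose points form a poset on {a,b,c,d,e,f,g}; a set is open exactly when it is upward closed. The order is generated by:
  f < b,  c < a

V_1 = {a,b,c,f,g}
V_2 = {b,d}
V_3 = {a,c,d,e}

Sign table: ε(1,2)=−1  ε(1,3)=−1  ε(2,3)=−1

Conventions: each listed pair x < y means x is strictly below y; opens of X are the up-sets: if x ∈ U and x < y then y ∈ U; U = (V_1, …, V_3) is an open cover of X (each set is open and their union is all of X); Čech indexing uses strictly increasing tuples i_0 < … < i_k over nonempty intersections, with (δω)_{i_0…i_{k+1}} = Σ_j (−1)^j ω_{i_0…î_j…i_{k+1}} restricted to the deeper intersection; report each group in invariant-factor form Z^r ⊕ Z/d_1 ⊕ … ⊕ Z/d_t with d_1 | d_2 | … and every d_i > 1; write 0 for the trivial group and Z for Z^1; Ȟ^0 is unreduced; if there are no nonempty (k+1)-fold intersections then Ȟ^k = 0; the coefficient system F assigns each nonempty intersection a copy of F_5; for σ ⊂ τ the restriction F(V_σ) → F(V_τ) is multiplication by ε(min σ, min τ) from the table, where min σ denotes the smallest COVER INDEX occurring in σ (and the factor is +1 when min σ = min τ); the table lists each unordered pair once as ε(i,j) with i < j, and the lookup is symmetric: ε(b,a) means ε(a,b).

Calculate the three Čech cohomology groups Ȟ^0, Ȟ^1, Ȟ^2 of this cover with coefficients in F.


cover nerve:
  V12={b} V13={a,c} V23={d}
C dims 3,3; δ0: rk_F5 3
Ȟ^0: (3−3)−0=0 ⇒ 0
Ȟ^1: (3−0)−3=0 ⇒ 0
Ȟ^2: (0−0)−0=0 ⇒ 0

Ȟ^0(U;F) ≅ 0; Ȟ^1(U;F) ≅ 0; Ȟ^2(U;F) ≅ 0


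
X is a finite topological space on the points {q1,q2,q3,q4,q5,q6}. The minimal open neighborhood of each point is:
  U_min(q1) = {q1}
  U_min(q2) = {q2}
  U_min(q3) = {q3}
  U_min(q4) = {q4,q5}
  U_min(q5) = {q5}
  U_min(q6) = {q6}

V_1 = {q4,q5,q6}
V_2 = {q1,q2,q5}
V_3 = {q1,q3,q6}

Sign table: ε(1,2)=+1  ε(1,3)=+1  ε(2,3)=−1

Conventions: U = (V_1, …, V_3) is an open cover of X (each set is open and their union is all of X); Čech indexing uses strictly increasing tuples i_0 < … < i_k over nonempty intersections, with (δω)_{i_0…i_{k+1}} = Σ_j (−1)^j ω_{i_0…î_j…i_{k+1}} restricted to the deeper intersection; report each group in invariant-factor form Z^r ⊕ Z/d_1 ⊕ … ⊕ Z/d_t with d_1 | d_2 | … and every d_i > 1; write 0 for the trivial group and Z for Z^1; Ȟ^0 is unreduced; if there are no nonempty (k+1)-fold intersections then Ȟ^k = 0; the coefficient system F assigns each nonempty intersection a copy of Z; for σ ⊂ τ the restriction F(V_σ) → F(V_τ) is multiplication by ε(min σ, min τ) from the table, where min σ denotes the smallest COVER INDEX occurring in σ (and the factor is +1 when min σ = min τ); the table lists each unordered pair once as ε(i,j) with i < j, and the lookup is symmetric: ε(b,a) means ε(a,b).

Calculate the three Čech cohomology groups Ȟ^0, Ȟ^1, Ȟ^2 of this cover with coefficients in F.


cover nerve:
  V12={q5} V13={q6} V23={q1}
C dims 3,3; δ0: rk 3, SNF 1^2·2
Ȟ^0: (3−3)−0=0 ⇒ 0
Ȟ^1: (3−0)−3=0 plus torsion [2] ⇒ Z/2
Ȟ^2: (0−0)−0=0 ⇒ 0

Ȟ^0(U;F) ≅ 0, Ȟ^1(U;F) ≅ Z/2, Ȟ^2(U;F) ≅ 0


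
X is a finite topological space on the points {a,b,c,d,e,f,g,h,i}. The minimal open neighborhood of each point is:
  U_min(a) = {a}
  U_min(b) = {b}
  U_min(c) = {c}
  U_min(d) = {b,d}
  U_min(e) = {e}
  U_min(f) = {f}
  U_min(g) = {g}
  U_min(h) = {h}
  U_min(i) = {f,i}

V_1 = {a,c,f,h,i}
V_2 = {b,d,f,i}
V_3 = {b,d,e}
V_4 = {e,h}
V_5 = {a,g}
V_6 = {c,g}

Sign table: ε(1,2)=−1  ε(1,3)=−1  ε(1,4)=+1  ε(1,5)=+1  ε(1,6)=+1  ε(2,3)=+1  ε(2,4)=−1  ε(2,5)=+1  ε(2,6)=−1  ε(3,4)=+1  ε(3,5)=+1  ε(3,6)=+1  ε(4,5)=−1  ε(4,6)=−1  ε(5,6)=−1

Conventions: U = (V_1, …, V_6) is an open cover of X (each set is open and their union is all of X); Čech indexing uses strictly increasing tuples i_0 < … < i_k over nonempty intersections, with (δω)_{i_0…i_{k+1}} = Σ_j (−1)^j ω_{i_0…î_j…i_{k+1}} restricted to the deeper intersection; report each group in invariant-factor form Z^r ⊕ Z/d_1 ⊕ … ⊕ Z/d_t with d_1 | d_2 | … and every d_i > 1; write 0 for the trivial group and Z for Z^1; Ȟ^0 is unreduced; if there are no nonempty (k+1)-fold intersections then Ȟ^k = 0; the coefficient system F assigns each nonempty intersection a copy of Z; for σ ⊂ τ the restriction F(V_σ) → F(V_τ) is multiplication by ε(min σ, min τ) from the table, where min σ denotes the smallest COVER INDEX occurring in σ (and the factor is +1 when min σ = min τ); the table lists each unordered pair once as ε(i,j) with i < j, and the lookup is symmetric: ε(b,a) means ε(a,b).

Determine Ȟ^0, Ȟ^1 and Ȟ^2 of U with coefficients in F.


Ȟ^0 ≅ 0, Ȟ^1 ≅ Z ⊕ Z/2 and Ȟ^2 ≅ 0

nonempty intersections:
  V12={f,i} V14={h} V15={a} V16={c} V23={b,d} V34={e} V56={g}
C dims 6,7; δ0: rk 6, SNF 1^5·2
Ȟ^0: (6−6)−0=0 ⇒ 0
Ȟ^1: (7−0)−6=1 plus torsion [2] ⇒ Z ⊕ Z/2
Ȟ^2: (0−0)−0=0 ⇒ 0


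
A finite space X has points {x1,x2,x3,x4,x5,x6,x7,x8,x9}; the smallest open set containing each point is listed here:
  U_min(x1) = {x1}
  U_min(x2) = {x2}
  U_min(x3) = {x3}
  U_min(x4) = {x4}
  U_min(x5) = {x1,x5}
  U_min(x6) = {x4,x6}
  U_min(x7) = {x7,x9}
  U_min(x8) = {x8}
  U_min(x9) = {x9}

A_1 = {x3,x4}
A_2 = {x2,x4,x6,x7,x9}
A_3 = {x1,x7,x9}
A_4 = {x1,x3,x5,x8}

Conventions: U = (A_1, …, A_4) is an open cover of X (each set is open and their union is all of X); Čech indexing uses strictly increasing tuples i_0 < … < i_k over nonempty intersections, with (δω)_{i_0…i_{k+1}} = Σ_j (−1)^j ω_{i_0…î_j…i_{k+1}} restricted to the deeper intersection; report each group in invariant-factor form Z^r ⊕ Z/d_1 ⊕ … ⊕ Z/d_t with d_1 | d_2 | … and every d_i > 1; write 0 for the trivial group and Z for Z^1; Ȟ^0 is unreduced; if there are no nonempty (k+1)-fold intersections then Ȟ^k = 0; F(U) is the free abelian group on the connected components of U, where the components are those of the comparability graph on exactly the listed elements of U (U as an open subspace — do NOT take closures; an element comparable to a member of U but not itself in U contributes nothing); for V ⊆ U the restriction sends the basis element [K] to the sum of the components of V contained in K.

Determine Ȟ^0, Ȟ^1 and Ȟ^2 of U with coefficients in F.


Ȟ^0 = Z^6,  Ȟ^1 = 0,  Ȟ^2 = 0

nonempty overlaps:
  A12={x4} A14={x3} A23={x7,x9} A34={x1}
components per intersection:
  A1: {x3} {x4}
  A2: {x2} {x4,x6} {x7,x9}
  A3: {x1} {x7,x9}
  A4: {x1,x5} {x3} {x8}
  A12: {x4}
  A14: {x3}
  A23: {x7,x9}
  A34: {x1}
C dims 10,4; δ0: rk 4, SNF 1^4
degree 0: 10−4−0 = 6 → Ȟ^0 ≅ Z^6
degree 1: 4−0−4 = 0 → Ȟ^1 ≅ 0
degree 2: 0−0−0 = 0 → Ȟ^2 ≅ 0


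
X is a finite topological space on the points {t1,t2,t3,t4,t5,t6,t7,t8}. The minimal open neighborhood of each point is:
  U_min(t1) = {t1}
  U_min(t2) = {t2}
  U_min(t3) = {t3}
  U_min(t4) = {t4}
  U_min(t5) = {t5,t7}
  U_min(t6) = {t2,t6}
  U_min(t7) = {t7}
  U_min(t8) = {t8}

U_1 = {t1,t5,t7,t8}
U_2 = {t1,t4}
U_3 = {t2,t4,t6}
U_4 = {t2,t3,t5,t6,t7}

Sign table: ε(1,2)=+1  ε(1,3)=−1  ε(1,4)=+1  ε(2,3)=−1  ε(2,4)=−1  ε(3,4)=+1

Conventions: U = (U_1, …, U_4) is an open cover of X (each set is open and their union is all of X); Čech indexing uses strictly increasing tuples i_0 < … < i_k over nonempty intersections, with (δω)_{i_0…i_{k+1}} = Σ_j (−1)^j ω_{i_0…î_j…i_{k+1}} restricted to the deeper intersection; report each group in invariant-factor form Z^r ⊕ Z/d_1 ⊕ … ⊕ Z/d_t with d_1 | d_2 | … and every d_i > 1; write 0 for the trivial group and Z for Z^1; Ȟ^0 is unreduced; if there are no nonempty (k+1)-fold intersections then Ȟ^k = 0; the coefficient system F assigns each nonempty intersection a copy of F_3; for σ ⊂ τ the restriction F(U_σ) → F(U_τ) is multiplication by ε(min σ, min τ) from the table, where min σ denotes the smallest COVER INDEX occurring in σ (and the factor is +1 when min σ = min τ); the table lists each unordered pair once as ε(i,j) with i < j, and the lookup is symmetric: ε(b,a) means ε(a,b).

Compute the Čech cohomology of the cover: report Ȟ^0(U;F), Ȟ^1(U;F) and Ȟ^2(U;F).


Ȟ^0 ≅ 0; Ȟ^1 ≅ 0; Ȟ^2 ≅ 0

cover nerve:
  U12={t1} U14={t5,t7} U23={t4} U34={t2,t6}
C dims 4,4; δ0: rk_F3 4
Ȟ^0: (4−4)−0=0 ⇒ 0
Ȟ^1: (4−0)−4=0 ⇒ 0
Ȟ^2: (0−0)−0=0 ⇒ 0


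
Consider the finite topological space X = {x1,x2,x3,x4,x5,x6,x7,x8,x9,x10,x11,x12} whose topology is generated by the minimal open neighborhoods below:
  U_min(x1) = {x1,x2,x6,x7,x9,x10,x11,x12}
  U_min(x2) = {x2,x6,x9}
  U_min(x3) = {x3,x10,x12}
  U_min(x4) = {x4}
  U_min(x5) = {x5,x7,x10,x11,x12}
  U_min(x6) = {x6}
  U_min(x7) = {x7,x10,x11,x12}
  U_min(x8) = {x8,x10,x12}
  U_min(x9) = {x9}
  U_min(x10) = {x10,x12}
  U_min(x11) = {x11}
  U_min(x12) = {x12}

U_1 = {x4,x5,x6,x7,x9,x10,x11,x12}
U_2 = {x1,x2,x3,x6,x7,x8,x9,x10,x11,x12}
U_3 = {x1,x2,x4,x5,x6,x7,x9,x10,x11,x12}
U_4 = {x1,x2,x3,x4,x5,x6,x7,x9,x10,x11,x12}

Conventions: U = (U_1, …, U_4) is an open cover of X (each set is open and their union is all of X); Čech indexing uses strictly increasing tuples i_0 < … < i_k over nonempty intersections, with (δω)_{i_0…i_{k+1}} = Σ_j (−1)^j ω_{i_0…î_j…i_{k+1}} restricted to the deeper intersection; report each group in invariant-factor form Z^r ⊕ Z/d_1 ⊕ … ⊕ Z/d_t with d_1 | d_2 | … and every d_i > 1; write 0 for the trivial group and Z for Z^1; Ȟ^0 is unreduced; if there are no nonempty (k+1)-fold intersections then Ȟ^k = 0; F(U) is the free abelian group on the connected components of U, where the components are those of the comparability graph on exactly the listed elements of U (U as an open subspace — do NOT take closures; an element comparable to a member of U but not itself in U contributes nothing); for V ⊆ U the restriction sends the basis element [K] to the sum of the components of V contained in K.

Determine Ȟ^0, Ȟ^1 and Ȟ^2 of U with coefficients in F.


Ȟ^0 ≅ Z^2; Ȟ^1 ≅ 0; Ȟ^2 ≅ 0

nonempty intersections:
  U12={x6,x7,x9,x10,x11,x12} U13={x4,x5,x6,x7,x9,x10,x11,x12} U14={x4,x5,x6,x7,x9,x10,x11,x12} U23={x1,x2,x6,x7,x9,x10,x11,x12} U24={x1,x2,x3,x6,x7,x9,x10,x11,x12} U34={x1,x2,x4,x5,x6,x7,x9,x10,x11,x12}
  U123={x6,x7,x9,x10,x11,x12} U124={x6,x7,x9,x10,x11,x12} U134={x4,x5,x6,x7,x9,x10,x11,x12} U234={x1,x2,x6,x7,x9,x10,x11,x12}
  U1234={x6,x7,x9,x10,x11,x12}
components per intersection:
  U1: {x4} {x5,x7,x10,x11,x12} {x6} {x9}
  U2: {x1,x2,x3,x6,x7,x8,x9,x10,x11,x12}
  U3: {x1,x2,x5,x6,x7,x9,x10,x11,x12} {x4}
  U4: {x1,x2,x3,x5,x6,x7,x9,x10,x11,x12} {x4}
  U12: {x6} {x7,x10,x11,x12} {x9}
  U13: {x4} {x5,x7,x10,x11,x12} {x6} {x9}
  U14: {x4} {x5,x7,x10,x11,x12} {x6} {x9}
  U23: {x1,x2,x6,x7,x9,x10,x11,x12}
  U24: {x1,x2,x3,x6,x7,x9,x10,x11,x12}
  U34: {x1,x2,x5,x6,x7,x9,x10,x11,x12} {x4}
  U123: {x6} {x7,x10,x11,x12} {x9}
  U124: {x6} {x7,x10,x11,x12} {x9}
  U134: {x4} {x5,x7,x10,x11,x12} {x6} {x9}
  U234: {x1,x2,x6,x7,x9,x10,x11,x12}
  U1234: {x6} {x7,x10,x11,x12} {x9}
C dims 9,15,11,3; δ0: rk 7, SNF 1^7; δ1: rk 8, SNF 1^8; δ2: rk 3, SNF 1^3
Ȟ^0: (9−7)−0=2 ⇒ Z^2
Ȟ^1: (15−8)−7=0 ⇒ 0
Ȟ^2: (11−3)−8=0 ⇒ 0


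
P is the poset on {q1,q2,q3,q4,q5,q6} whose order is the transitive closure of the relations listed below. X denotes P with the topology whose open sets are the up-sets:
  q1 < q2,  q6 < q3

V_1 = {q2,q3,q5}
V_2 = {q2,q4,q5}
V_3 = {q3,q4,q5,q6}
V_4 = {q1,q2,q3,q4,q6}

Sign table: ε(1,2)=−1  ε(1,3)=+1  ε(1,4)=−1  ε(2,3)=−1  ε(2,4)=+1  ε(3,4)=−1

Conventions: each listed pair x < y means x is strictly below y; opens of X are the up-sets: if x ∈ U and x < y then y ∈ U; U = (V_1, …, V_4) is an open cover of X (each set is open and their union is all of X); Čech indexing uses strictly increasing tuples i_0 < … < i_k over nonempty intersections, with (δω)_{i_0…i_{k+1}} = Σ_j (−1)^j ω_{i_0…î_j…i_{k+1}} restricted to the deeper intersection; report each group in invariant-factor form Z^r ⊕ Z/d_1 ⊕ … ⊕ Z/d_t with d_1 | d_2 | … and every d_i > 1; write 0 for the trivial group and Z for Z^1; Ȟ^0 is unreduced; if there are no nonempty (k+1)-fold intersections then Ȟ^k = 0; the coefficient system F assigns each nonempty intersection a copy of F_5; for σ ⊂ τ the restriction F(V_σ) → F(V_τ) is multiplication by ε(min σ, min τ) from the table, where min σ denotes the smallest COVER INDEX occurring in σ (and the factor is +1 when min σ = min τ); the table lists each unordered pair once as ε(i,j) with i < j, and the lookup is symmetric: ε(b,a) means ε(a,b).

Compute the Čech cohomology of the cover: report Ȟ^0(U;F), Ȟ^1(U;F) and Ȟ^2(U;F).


intersection data:
  V12={q2,q5} V13={q3,q5} V14={q2,q3} V23={q4,q5} V24={q2,q4} V34={q3,q4,q6}
  V123={q5} V124={q2} V134={q3} V234={q4}
C dims 4,6,4; δ0: rk_F5 3; δ1: rk_F5 3
Ȟ^0 = (4 − 3) − 0 = 1, so Ȟ^0 ≅ Z/5
Ȟ^1 = (6 − 3) − 3 = 0, so Ȟ^1 ≅ 0
Ȟ^2 = (4 − 0) − 3 = 1, so Ȟ^2 ≅ Z/5

Ȟ^0 ≅ Z/5, Ȟ^1 ≅ 0, Ȟ^2 ≅ Z/5


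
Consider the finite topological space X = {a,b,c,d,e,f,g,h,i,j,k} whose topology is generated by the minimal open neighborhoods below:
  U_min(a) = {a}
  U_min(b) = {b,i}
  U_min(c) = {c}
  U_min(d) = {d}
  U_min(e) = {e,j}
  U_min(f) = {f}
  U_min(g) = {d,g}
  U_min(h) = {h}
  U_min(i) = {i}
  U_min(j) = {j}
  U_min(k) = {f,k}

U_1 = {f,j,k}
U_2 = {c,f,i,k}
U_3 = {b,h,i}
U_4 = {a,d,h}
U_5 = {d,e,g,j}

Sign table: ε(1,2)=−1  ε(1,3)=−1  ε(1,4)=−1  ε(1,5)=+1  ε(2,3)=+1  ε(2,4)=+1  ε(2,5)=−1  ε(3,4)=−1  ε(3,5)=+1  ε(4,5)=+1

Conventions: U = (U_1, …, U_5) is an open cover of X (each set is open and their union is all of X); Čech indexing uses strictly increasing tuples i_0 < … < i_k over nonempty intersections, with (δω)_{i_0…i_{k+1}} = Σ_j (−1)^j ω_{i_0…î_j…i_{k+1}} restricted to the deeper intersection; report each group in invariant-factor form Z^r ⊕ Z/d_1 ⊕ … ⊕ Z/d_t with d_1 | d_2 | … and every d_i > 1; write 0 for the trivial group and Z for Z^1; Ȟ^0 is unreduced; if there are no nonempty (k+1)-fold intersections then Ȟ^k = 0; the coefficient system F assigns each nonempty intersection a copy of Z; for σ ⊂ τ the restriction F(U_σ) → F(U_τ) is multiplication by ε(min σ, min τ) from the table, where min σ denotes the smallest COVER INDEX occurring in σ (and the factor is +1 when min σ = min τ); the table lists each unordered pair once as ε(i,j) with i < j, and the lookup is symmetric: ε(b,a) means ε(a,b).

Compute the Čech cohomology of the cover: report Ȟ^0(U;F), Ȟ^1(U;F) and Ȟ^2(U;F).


Ȟ^0 = Z; Ȟ^1 = Z; Ȟ^2 = 0

nerve of the cover:
  U12={f,k} U15={j} U23={i} U34={h} U45={d}
C dims 5,5; δ0: rk 4, SNF 1^4
Ȟ^0 = (5 − 4) − 0 = 1, so Ȟ^0 ≅ Z
Ȟ^1 = (5 − 0) − 4 = 1, so Ȟ^1 ≅ Z
Ȟ^2 = (0 − 0) − 0 = 0, so Ȟ^2 ≅ 0


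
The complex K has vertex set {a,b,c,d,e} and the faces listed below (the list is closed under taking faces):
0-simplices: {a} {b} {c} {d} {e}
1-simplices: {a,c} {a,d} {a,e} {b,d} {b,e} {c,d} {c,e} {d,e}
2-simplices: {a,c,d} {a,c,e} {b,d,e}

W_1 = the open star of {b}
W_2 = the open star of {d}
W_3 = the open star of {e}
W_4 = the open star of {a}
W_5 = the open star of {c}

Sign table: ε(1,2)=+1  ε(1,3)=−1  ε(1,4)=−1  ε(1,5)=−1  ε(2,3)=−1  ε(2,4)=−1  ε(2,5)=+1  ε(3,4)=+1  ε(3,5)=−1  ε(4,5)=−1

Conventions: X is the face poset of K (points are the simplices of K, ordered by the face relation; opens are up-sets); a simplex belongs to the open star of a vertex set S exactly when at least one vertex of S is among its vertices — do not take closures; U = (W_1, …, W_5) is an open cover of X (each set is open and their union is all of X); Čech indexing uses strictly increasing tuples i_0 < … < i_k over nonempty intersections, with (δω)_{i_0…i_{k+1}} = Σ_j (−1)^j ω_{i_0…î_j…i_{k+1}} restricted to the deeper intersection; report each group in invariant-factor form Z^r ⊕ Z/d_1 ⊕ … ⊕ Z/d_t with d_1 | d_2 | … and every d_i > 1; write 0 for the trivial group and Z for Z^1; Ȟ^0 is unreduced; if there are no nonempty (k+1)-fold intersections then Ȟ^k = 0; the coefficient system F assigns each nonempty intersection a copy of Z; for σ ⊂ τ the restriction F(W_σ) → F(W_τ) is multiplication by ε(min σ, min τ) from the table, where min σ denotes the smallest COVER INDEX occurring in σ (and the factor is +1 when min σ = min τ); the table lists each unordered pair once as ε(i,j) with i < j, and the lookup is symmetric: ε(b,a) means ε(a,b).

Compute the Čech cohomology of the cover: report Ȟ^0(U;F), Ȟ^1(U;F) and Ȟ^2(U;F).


nerve simplices:
  W1={{b},{b,d},{b,e},{b,d,e}} W2={{d},{a,d},{b,d},{c,d},{d,e},{a,c,d},{b,d,e}} W3={{e},{a,e},{b,e},{c,e},{d,e},{a,c,e},{b,d,e}} W4={{a},{a,c},{a,d},{a,e},{a,c,d},{a,c,e}} W5={{c},{a,c},{c,d},{c,e},{a,c,d},{a,c,e}}
  W12={{b,d},{b,d,e}} W13={{b,e},{b,d,e}} W23={{d,e},{b,d,e}} W24={{a,d},{a,c,d}} W25={{c,d},{a,c,d}} W34={{a,e},{a,c,e}} W35={{c,e},{a,c,e}} W45={{a,c},{a,c,d},{a,c,e}}
  W123={{b,d,e}} W245={{a,c,d}} W345={{a,c,e}}
C dims 5,8,3; δ0: rk 4, SNF 1^4; δ1: rk 3, SNF 1^3
degree 0: 5−4−0 = 1 → Ȟ^0 ≅ Z
degree 1: 8−3−4 = 1 → Ȟ^1 ≅ Z
degree 2: 3−0−3 = 0 → Ȟ^2 ≅ 0

Ȟ^0 ≅ Z, Ȟ^1 ≅ Z and Ȟ^2 ≅ 0


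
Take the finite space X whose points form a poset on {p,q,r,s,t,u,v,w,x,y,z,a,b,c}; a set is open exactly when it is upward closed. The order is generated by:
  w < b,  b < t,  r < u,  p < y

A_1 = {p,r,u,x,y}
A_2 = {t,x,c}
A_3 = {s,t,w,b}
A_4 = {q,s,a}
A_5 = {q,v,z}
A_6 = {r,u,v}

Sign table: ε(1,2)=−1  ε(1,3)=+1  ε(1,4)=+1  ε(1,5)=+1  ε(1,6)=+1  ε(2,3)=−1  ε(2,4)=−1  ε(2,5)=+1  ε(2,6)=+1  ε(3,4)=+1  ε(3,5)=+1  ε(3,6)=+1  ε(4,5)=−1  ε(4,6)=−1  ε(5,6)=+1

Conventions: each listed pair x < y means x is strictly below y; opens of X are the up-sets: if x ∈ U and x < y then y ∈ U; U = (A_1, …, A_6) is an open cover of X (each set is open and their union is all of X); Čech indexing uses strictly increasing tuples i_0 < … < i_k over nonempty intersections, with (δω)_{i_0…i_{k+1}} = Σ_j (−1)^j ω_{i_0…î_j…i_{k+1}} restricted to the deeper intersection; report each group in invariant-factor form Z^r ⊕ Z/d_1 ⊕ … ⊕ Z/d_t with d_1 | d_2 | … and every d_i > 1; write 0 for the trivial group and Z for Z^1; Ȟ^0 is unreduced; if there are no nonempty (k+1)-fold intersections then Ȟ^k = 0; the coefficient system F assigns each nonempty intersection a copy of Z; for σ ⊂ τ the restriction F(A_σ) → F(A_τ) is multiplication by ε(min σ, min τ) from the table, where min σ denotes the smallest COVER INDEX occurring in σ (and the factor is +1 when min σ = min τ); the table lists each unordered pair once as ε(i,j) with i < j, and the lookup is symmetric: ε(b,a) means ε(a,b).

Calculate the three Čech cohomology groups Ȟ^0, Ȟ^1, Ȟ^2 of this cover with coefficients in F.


Ȟ^0 = 0,  Ȟ^1 = Z/2,  Ȟ^2 = 0

cover nerve:
  A12={x} A16={r,u} A23={t} A34={s} A45={q} A56={v}
C dims 6,6; δ0: rk 6, SNF 1^5·2
Ȟ^0: (6−6)−0=0 ⇒ 0
Ȟ^1: (6−0)−6=0 plus torsion [2] ⇒ Z/2
Ȟ^2: (0−0)−0=0 ⇒ 0


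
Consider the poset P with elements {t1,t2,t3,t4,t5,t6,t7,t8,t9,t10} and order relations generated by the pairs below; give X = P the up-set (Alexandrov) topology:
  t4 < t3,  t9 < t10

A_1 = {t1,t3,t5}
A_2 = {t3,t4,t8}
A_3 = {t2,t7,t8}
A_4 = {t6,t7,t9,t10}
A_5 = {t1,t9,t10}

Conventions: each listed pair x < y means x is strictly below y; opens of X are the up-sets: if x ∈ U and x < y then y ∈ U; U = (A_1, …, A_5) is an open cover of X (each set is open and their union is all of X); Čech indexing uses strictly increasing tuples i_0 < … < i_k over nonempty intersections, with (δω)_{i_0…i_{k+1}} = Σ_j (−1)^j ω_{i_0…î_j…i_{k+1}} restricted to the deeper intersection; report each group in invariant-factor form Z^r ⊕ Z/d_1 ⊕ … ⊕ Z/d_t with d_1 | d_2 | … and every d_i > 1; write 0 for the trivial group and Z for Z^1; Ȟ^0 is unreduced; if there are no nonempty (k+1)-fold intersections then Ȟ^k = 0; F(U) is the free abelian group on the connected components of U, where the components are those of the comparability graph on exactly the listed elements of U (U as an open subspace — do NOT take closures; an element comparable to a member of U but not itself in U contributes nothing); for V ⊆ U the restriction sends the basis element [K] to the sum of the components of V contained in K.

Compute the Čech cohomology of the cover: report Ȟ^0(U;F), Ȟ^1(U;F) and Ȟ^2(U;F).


nonempty overlaps:
  A12={t3} A15={t1} A23={t8} A34={t7} A45={t9,t10}
components per intersection:
  A1: {t1} {t3} {t5}
  A2: {t3,t4} {t8}
  A3: {t2} {t7} {t8}
  A4: {t6} {t7} {t9,t10}
  A5: {t1} {t9,t10}
  A12: {t3}
  A15: {t1}
  A23: {t8}
  A34: {t7}
  A45: {t9,t10}
C dims 13,5; δ0: rk 5, SNF 1^5
degree 0: 13−5−0 = 8 → Ȟ^0 ≅ Z^8
degree 1: 5−0−5 = 0 → Ȟ^1 ≅ 0
degree 2: 0−0−0 = 0 → Ȟ^2 ≅ 0

Ȟ^0 = Z^8,  Ȟ^1 = 0,  Ȟ^2 = 0


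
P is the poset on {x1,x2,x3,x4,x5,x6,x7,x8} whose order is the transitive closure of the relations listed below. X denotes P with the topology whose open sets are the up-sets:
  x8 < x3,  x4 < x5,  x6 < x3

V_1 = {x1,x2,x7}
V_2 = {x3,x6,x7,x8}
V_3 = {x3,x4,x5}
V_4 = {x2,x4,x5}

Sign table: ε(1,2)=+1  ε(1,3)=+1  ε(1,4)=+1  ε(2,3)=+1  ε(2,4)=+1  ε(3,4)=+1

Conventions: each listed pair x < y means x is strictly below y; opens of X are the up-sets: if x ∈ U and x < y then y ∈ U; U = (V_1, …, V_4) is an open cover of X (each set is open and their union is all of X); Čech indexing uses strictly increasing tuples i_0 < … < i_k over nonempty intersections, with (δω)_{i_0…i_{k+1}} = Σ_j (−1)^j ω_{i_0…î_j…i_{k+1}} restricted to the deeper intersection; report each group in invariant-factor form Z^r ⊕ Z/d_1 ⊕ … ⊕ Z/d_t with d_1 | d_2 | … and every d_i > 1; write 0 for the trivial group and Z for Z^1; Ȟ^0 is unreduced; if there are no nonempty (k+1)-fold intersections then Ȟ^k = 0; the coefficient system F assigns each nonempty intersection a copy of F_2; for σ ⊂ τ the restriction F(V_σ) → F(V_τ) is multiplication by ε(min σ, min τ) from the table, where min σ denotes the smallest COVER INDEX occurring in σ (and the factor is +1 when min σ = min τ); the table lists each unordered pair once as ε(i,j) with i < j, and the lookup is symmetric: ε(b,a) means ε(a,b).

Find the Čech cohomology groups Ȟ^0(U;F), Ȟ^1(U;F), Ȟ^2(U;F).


nerve of the cover:
  V12={x7} V14={x2} V23={x3} V34={x4,x5}
C dims 4,4; δ0: rk_F2 3
Ȟ^0 = (4 − 3) − 0 = 1, so Ȟ^0 ≅ Z/2
Ȟ^1 = (4 − 0) − 3 = 1, so Ȟ^1 ≅ Z/2
Ȟ^2 = (0 − 0) − 0 = 0, so Ȟ^2 ≅ 0

Ȟ^0 ≅ Z/2, Ȟ^1 ≅ Z/2, Ȟ^2 ≅ 0


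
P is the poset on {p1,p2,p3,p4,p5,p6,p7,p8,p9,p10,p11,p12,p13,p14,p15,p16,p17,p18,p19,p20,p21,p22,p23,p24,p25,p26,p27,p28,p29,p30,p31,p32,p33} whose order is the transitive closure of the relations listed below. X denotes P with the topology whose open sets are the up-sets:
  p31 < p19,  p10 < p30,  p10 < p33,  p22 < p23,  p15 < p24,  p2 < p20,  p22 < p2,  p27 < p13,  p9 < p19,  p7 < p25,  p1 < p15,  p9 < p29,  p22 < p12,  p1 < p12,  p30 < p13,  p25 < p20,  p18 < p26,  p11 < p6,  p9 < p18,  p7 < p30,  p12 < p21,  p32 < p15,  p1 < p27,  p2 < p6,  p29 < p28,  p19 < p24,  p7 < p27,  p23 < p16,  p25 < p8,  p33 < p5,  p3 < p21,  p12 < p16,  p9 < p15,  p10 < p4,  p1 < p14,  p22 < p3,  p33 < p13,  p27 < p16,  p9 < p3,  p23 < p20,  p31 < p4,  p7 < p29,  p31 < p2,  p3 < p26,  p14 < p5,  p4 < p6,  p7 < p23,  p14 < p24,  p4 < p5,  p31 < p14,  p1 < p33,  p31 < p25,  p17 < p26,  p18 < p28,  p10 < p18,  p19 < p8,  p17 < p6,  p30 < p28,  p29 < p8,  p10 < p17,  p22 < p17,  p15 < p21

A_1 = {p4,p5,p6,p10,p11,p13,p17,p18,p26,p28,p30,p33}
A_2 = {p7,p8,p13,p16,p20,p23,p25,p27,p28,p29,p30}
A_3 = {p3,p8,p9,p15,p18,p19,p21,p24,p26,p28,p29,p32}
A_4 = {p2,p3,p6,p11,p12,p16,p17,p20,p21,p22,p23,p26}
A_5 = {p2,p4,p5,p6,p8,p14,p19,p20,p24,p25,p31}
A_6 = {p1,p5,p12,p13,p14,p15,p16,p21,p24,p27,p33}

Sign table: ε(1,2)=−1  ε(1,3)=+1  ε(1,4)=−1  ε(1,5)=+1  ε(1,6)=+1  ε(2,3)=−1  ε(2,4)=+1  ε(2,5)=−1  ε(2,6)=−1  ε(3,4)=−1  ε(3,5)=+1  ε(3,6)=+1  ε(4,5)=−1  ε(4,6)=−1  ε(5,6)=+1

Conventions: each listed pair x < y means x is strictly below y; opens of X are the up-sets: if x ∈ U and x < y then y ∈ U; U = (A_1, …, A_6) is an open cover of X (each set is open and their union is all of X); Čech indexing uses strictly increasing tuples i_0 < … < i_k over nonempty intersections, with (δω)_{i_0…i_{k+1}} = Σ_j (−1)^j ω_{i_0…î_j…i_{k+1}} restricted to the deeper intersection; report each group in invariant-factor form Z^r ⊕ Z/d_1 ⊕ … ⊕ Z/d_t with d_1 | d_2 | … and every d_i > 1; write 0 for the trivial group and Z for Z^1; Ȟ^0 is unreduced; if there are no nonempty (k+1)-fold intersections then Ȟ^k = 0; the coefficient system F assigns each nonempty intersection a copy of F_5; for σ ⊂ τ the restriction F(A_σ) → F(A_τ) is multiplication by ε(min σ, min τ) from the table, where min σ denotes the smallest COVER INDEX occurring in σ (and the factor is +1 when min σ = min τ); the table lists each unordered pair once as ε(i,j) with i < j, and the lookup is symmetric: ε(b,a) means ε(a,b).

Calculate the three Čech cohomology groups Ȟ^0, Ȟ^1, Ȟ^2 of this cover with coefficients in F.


Ȟ^0 ≅ Z/5, Ȟ^1 ≅ 0 and Ȟ^2 ≅ 0

intersection data:
  A12={p13,p28,p30} A13={p18,p26,p28} A14={p6,p11,p17,p26} A15={p4,p5,p6} A16={p5,p13,p33} A23={p8,p28,p29} A24={p16,p20,p23} A25={p8,p20,p25} A26={p13,p16,p27} A34={p3,p21,p26} A35={p8,p19,p24} A36={p15,p21,p24} A45={p2,p6,p20} A46={p12,p16,p21} A56={p5,p14,p24}
  A123={p28} A126={p13} A134={p26} A145={p6} A156={p5} A235={p8} A245={p20} A246={p16} A346={p21} A356={p24}
C dims 6,15,10; δ0: rk_F5 5; δ1: rk_F5 10
Ȟ^0 = (6 − 5) − 0 = 1, so Ȟ^0 ≅ Z/5
Ȟ^1 = (15 − 10) − 5 = 0, so Ȟ^1 ≅ 0
Ȟ^2 = (10 − 0) − 10 = 0, so Ȟ^2 ≅ 0


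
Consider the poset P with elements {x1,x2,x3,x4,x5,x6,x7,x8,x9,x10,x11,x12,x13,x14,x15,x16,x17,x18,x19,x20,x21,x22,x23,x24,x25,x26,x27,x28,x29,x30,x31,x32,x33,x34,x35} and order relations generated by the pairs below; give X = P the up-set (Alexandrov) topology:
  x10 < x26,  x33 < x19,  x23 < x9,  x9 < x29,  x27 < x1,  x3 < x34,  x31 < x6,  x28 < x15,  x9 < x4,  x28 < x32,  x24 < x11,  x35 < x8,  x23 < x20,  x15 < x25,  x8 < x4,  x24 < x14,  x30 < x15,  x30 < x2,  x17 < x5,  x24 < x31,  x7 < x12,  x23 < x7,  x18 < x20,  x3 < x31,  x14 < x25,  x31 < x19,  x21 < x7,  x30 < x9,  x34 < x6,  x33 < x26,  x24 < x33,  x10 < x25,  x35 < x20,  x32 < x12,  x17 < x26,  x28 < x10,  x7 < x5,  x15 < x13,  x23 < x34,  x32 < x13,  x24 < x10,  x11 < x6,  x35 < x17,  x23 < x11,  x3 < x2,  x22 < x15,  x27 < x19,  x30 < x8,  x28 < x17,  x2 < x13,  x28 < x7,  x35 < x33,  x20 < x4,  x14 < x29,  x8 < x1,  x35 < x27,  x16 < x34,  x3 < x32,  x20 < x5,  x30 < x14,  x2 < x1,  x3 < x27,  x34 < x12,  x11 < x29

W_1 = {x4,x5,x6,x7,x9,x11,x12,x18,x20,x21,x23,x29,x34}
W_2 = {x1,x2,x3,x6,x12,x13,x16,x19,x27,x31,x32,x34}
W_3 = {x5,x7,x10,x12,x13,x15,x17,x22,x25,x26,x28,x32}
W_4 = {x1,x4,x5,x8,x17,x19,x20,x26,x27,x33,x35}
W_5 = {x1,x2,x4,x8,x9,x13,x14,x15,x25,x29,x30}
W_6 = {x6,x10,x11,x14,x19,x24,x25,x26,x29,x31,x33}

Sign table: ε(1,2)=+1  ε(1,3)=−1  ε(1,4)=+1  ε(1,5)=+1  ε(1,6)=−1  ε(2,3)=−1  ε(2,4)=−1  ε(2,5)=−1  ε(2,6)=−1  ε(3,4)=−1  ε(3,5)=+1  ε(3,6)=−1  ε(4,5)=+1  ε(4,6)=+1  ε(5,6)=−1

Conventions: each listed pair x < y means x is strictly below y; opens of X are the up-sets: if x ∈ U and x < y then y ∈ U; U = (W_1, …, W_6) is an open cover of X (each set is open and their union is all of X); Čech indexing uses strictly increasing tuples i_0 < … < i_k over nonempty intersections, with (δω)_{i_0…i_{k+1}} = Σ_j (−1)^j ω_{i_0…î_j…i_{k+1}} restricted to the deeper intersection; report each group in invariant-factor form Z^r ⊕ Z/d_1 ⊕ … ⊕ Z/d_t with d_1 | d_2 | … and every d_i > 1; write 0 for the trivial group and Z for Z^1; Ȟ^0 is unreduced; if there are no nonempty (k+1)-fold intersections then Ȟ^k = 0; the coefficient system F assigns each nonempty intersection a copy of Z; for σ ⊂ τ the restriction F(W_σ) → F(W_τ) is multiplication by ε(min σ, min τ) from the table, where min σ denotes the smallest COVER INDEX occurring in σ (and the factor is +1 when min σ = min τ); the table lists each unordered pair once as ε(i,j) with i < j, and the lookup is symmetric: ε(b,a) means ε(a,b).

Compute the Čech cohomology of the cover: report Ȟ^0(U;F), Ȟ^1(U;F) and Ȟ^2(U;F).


Ȟ^0 ≅ 0; Ȟ^1 ≅ Z/2; Ȟ^2 ≅ Z

cover nerve:
  W12={x6,x12,x34} W13={x5,x7,x12} W14={x4,x5,x20} W15={x4,x9,x29} W16={x6,x11,x29} W23={x12,x13,x32} W24={x1,x19,x27} W25={x1,x2,x13} W26={x6,x19,x31} W34={x5,x17,x26} W35={x13,x15,x25} W36={x10,x25,x26} W45={x1,x4,x8} W46={x19,x26,x33} W56={x14,x25,x29}
  W123={x12} W126={x6} W134={x5} W145={x4} W156={x29} W235={x13} W245={x1} W246={x19} W346={x26} W356={x25}
C dims 6,15,10; δ0: rk 6, SNF 1^5·2; δ1: rk 9, SNF 1^9
Ȟ^0: (6−6)−0=0 ⇒ 0
Ȟ^1: (15−9)−6=0 plus torsion [2] ⇒ Z/2
Ȟ^2: (10−0)−9=1 ⇒ Z
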